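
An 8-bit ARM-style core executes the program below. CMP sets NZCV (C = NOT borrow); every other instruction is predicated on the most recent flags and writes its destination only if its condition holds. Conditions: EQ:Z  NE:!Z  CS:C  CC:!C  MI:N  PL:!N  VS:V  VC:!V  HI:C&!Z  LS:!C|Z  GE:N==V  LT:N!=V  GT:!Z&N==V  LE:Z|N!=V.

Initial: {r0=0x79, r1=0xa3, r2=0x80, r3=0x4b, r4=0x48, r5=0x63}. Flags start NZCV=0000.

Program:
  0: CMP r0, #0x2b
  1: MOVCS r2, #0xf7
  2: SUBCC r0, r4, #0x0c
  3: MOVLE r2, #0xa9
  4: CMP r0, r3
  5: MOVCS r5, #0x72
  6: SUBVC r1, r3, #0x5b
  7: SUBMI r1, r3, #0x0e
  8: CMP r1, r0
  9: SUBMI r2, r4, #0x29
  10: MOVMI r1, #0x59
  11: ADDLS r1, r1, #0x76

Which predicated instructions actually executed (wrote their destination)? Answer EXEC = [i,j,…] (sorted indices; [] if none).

[0] flags=0010 → (cmp)
[1] flags=0010 CS?T → r2=0xf7
[2] flags=0010 CC?F → skip
[3] flags=0010 LE?F → skip
[4] flags=0010 → (cmp)
[5] flags=0010 CS?T → r5=0x72
[6] flags=0010 VC?T → r1=0xf0
[7] flags=0010 MI?F → skip
[8] flags=0011 → (cmp)
[9] flags=0011 MI?F → skip
[10] flags=0011 MI?F → skip
[11] flags=0011 LS?F → skip

EXEC = [1,5,6]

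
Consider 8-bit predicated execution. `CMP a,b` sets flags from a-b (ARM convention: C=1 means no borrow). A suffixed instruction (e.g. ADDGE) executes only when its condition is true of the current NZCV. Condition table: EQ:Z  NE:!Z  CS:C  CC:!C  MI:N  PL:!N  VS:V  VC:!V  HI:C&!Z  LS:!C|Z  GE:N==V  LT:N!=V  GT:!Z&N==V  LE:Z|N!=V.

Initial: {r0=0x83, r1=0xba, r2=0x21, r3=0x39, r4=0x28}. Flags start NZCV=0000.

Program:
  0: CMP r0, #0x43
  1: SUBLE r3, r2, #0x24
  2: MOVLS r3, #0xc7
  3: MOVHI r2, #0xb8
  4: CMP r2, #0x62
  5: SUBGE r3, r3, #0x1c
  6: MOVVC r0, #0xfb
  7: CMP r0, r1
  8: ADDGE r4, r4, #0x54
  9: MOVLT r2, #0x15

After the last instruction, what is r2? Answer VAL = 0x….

VAL = 0x15

[0] flags=0011 → (cmp)
[1] flags=0011 LE?T → r3=0xfd
[2] flags=0011 LS?F → skip
[3] flags=0011 HI?T → r2=0xb8
[4] flags=0011 → (cmp)
[5] flags=0011 GE?F → skip
[6] flags=0011 VC?F → skip
[7] flags=1000 → (cmp)
[8] flags=1000 GE?F → skip
[9] flags=1000 LT?T → r2=0x15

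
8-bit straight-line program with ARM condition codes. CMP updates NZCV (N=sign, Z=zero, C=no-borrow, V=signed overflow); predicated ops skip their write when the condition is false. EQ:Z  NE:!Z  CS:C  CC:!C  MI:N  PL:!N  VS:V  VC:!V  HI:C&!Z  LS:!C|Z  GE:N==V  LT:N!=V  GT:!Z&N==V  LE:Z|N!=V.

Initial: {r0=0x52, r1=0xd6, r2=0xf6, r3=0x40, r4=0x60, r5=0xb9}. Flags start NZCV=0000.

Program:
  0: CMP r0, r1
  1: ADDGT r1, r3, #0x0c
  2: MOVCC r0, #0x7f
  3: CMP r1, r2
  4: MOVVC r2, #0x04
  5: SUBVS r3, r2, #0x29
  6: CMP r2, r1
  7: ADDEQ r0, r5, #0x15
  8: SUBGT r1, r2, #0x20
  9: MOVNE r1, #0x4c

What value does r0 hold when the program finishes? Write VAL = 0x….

[0] flags=0000 → (cmp)
[1] flags=0000 GT?T → r1=0x4c
[2] flags=0000 CC?T → r0=0x7f
[3] flags=0000 → (cmp)
[4] flags=0000 VC?T → r2=0x04
[5] flags=0000 VS?F → skip
[6] flags=1000 → (cmp)
[7] flags=1000 EQ?F → skip
[8] flags=1000 GT?F → skip
[9] flags=1000 NE?T → r1=0x4c

VAL = 0x7f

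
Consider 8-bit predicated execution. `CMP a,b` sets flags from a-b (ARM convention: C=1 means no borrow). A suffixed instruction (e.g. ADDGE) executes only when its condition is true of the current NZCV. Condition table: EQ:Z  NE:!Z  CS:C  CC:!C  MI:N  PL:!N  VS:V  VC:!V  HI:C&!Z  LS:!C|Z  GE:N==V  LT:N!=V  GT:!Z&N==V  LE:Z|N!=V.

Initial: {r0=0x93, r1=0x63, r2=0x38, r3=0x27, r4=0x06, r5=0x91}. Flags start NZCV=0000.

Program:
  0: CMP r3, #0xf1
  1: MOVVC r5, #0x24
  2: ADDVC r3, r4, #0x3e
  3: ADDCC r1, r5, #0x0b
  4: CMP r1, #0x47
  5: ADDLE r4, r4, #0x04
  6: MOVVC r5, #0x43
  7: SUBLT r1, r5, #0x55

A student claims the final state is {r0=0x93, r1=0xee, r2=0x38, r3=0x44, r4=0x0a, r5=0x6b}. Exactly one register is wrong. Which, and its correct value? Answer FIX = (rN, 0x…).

FIX = (r5, 0x43)

[0] flags=0000 → (cmp)
[1] flags=0000 VC?T → r5=0x24
[2] flags=0000 VC?T → r3=0x44
[3] flags=0000 CC?T → r1=0x2f
[4] flags=1000 → (cmp)
[5] flags=1000 LE?T → r4=0x0a
[6] flags=1000 VC?T → r5=0x43
[7] flags=1000 LT?T → r1=0xee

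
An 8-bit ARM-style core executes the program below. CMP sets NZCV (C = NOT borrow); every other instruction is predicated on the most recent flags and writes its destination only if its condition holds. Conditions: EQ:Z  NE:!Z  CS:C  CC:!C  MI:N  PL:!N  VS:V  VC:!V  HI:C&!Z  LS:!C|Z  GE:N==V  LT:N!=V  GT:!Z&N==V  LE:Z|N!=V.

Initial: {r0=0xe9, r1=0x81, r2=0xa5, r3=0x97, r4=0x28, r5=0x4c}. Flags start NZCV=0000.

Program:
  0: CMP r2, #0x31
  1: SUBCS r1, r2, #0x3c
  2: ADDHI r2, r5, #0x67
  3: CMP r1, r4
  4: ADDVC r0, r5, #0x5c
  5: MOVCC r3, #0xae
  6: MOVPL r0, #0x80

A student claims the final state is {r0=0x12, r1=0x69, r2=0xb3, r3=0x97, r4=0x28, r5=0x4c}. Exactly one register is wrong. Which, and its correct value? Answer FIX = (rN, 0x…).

[0] flags=0011 → (cmp)
[1] flags=0011 CS?T → r1=0x69
[2] flags=0011 HI?T → r2=0xb3
[3] flags=0010 → (cmp)
[4] flags=0010 VC?T → r0=0xa8
[5] flags=0010 CC?F → skip
[6] flags=0010 PL?T → r0=0x80

FIX = (r0, 0x80)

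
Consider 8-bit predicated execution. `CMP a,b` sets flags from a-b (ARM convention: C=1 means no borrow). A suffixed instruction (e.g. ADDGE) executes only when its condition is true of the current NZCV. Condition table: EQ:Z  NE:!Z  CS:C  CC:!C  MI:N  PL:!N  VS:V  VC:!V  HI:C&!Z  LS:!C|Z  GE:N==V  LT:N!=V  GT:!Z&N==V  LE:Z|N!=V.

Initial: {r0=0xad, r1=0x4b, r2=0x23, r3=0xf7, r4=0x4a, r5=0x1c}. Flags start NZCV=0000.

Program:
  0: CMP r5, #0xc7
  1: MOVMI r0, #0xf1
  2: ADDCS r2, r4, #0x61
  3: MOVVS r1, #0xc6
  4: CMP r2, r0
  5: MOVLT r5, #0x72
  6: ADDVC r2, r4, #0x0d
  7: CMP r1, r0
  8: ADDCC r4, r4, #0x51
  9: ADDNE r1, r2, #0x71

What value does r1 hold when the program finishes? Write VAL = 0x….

0: ✓ CMP  NZCV=0000
1: · MOVMI
2: · ADDCS
3: · MOVVS
4: ✓ CMP  NZCV=0000
5: · MOVLT
6: ✓ ADDVC  r2←0x57
7: ✓ CMP  NZCV=1001
8: ✓ ADDCC  r4←0x9b
9: ✓ ADDNE  r1←0xc8

VAL = 0xc8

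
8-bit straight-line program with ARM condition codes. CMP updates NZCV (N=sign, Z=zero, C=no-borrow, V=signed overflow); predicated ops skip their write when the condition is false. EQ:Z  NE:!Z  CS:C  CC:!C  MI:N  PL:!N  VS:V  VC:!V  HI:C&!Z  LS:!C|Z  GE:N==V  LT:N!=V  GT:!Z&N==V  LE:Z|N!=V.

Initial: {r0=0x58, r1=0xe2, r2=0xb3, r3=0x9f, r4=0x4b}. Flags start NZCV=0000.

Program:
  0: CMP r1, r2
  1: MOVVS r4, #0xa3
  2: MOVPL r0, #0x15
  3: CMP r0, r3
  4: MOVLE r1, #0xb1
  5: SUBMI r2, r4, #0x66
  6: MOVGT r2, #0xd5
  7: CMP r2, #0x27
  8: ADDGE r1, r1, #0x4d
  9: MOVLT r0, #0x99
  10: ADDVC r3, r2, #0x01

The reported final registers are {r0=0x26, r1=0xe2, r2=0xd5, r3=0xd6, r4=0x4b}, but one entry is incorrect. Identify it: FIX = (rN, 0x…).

[0] flags=0010 → (cmp)
[1] flags=0010 VS?F → skip
[2] flags=0010 PL?T → r0=0x15
[3] flags=0000 → (cmp)
[4] flags=0000 LE?F → skip
[5] flags=0000 MI?F → skip
[6] flags=0000 GT?T → r2=0xd5
[7] flags=1010 → (cmp)
[8] flags=1010 GE?F → skip
[9] flags=1010 LT?T → r0=0x99
[10] flags=1010 VC?T → r3=0xd6

FIX = (r0, 0x99)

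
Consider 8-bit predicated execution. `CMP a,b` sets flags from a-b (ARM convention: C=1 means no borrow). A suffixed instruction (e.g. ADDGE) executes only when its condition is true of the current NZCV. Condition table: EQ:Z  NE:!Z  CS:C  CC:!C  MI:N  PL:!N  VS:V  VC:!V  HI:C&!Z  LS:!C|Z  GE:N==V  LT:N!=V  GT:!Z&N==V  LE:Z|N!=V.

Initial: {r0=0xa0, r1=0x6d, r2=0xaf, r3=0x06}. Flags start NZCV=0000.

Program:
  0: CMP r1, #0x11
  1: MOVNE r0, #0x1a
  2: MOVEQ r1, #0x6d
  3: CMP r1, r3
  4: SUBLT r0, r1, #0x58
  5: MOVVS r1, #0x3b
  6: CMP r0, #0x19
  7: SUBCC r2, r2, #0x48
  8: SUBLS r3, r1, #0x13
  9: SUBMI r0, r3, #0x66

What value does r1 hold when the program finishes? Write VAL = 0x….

[0] flags=0010 → (cmp)
[1] flags=0010 NE?T → r0=0x1a
[2] flags=0010 EQ?F → skip
[3] flags=0010 → (cmp)
[4] flags=0010 LT?F → skip
[5] flags=0010 VS?F → skip
[6] flags=0010 → (cmp)
[7] flags=0010 CC?F → skip
[8] flags=0010 LS?F → skip
[9] flags=0010 MI?F → skip

VAL = 0x6d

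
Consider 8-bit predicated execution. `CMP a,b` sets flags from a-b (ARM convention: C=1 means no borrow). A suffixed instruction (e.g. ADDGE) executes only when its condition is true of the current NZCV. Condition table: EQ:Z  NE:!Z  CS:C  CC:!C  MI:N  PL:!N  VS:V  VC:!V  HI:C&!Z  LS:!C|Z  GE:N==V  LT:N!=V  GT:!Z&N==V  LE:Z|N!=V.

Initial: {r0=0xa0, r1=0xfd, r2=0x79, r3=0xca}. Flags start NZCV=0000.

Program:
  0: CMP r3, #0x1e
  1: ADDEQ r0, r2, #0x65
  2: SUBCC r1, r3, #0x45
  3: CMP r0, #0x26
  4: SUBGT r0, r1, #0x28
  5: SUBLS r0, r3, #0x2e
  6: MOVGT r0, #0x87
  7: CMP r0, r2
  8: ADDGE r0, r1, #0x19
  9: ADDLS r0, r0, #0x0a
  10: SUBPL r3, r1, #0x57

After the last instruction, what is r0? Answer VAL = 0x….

0: ✓ CMP  NZCV=1010
1: · ADDEQ
2: · SUBCC
3: ✓ CMP  NZCV=0011
4: · SUBGT
5: · SUBLS
6: · MOVGT
7: ✓ CMP  NZCV=0011
8: · ADDGE
9: · ADDLS
10: ✓ SUBPL  r3←0xa6

VAL = 0xa0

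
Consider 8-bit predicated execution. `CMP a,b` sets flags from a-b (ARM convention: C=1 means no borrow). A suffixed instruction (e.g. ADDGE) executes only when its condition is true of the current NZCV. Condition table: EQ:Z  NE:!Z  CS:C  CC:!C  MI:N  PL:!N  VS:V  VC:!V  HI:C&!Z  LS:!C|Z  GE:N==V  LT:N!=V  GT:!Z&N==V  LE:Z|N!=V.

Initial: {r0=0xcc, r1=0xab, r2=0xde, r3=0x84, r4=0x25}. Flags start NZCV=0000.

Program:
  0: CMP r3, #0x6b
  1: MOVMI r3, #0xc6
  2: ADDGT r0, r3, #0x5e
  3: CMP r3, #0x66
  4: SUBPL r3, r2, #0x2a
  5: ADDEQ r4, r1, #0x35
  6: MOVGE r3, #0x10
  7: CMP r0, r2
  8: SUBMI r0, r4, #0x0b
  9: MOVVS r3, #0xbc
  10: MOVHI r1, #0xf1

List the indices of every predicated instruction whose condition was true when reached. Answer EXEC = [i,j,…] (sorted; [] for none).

0: ✓ CMP  NZCV=0011
1: · MOVMI
2: · ADDGT
3: ✓ CMP  NZCV=0011
4: ✓ SUBPL  r3←0xb4
5: · ADDEQ
6: · MOVGE
7: ✓ CMP  NZCV=1000
8: ✓ SUBMI  r0←0x1a
9: · MOVVS
10: · MOVHI

EXEC = [4,8]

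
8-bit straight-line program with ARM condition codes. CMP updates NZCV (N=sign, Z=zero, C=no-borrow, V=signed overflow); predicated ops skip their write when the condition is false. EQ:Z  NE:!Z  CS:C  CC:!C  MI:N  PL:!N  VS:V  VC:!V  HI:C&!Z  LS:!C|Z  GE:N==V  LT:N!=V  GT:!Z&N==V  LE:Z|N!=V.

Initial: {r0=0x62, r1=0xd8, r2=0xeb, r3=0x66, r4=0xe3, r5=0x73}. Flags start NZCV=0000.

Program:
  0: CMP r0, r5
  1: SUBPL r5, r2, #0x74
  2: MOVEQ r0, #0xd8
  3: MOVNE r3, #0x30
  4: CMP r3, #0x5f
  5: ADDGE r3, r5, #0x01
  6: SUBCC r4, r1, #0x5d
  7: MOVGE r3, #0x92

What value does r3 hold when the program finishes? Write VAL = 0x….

[0] flags=1000 → (cmp)
[1] flags=1000 PL?F → skip
[2] flags=1000 EQ?F → skip
[3] flags=1000 NE?T → r3=0x30
[4] flags=1000 → (cmp)
[5] flags=1000 GE?F → skip
[6] flags=1000 CC?T → r4=0x7b
[7] flags=1000 GE?F → skip

VAL = 0x30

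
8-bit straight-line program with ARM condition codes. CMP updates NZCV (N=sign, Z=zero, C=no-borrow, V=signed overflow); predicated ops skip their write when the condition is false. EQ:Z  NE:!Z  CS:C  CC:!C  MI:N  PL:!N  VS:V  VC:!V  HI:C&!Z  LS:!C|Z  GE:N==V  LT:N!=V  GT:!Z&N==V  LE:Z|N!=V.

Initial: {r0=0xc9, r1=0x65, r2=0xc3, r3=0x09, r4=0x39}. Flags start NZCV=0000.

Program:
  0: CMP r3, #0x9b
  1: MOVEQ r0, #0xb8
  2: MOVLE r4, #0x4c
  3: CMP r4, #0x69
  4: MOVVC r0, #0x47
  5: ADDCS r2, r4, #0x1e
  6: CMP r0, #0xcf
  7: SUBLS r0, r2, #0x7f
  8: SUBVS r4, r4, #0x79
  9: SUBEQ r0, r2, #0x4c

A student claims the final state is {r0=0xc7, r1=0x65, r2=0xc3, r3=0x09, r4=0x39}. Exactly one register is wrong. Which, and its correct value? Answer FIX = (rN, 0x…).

FIX = (r0, 0x44)

[0] flags=0000 → (cmp)
[1] flags=0000 EQ?F → skip
[2] flags=0000 LE?F → skip
[3] flags=1000 → (cmp)
[4] flags=1000 VC?T → r0=0x47
[5] flags=1000 CS?F → skip
[6] flags=0000 → (cmp)
[7] flags=0000 LS?T → r0=0x44
[8] flags=0000 VS?F → skip
[9] flags=0000 EQ?F → skip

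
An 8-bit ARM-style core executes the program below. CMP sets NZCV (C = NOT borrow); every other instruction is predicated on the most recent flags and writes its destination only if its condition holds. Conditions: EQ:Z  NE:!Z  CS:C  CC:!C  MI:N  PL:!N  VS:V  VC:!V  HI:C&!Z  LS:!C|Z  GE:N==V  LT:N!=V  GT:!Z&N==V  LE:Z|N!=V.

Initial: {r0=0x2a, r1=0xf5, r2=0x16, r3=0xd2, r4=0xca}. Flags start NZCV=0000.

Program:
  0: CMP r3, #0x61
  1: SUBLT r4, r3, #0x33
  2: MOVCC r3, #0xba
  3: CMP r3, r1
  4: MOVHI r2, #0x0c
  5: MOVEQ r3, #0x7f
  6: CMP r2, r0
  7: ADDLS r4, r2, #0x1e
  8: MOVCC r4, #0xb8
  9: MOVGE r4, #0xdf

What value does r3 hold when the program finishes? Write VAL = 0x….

VAL = 0xd2

[0] flags=0011 → (cmp)
[1] flags=0011 LT?T → r4=0x9f
[2] flags=0011 CC?F → skip
[3] flags=1000 → (cmp)
[4] flags=1000 HI?F → skip
[5] flags=1000 EQ?F → skip
[6] flags=1000 → (cmp)
[7] flags=1000 LS?T → r4=0x34
[8] flags=1000 CC?T → r4=0xb8
[9] flags=1000 GE?F → skip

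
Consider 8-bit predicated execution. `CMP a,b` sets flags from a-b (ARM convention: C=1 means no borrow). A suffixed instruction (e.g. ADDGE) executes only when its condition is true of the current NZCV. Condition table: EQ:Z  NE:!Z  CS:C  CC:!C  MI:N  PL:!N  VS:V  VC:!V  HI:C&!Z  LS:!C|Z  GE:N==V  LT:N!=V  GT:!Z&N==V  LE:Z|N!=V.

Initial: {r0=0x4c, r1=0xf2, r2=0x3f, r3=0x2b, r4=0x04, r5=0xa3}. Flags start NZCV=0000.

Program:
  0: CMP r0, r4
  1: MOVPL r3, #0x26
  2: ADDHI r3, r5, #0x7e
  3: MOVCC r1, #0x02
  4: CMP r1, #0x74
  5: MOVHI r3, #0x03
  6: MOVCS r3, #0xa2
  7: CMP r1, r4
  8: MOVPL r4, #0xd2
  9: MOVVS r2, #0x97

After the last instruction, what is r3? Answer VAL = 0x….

VAL = 0xa2

0: ✓ CMP  NZCV=0010
1: ✓ MOVPL  r3←0x26
2: ✓ ADDHI  r3←0x21
3: · MOVCC
4: ✓ CMP  NZCV=0011
5: ✓ MOVHI  r3←0x03
6: ✓ MOVCS  r3←0xa2
7: ✓ CMP  NZCV=1010
8: · MOVPL
9: · MOVVS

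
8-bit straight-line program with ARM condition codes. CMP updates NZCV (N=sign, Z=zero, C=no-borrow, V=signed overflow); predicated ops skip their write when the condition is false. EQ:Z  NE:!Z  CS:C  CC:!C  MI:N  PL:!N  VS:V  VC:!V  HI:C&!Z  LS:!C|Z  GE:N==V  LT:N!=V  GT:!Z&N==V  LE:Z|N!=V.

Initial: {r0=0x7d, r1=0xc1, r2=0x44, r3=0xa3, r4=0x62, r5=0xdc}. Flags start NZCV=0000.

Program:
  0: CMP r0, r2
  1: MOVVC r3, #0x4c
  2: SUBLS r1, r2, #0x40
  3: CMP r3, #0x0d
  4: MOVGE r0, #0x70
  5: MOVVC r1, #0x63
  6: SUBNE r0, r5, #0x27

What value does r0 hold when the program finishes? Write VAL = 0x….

[0] flags=0010 → (cmp)
[1] flags=0010 VC?T → r3=0x4c
[2] flags=0010 LS?F → skip
[3] flags=0010 → (cmp)
[4] flags=0010 GE?T → r0=0x70
[5] flags=0010 VC?T → r1=0x63
[6] flags=0010 NE?T → r0=0xb5

VAL = 0xb5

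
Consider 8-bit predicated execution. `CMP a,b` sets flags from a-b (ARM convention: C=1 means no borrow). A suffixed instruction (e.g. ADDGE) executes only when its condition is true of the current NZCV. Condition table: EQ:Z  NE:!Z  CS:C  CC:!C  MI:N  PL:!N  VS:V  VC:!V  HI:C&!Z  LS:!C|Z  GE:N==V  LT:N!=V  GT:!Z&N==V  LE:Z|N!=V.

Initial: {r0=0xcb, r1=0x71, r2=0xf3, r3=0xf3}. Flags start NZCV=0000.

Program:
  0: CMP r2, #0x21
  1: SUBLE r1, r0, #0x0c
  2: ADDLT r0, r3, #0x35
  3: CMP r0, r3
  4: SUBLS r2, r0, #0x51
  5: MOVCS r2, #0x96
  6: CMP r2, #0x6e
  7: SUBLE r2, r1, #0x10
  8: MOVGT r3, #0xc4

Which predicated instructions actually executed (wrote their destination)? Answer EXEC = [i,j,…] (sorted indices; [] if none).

EXEC = [1,2,4,7]

0: ✓ CMP  NZCV=1010
1: ✓ SUBLE  r1←0xbf
2: ✓ ADDLT  r0←0x28
3: ✓ CMP  NZCV=0000
4: ✓ SUBLS  r2←0xd7
5: · MOVCS
6: ✓ CMP  NZCV=0011
7: ✓ SUBLE  r2←0xaf
8: · MOVGT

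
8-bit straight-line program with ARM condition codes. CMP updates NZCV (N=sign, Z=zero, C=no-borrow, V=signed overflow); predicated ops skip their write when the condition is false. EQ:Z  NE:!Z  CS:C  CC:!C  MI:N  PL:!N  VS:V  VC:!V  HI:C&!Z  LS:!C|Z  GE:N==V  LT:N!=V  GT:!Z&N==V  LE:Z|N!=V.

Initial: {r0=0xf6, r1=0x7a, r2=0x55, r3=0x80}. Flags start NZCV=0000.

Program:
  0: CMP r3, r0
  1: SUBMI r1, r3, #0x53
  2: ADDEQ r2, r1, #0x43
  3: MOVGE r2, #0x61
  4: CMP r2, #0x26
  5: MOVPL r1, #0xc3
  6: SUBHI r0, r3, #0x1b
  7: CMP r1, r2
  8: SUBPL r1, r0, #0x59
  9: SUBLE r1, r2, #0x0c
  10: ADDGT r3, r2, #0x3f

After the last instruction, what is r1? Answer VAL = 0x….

[0] flags=1000 → (cmp)
[1] flags=1000 MI?T → r1=0x2d
[2] flags=1000 EQ?F → skip
[3] flags=1000 GE?F → skip
[4] flags=0010 → (cmp)
[5] flags=0010 PL?T → r1=0xc3
[6] flags=0010 HI?T → r0=0x65
[7] flags=0011 → (cmp)
[8] flags=0011 PL?T → r1=0x0c
[9] flags=0011 LE?T → r1=0x49
[10] flags=0011 GT?F → skip

VAL = 0x49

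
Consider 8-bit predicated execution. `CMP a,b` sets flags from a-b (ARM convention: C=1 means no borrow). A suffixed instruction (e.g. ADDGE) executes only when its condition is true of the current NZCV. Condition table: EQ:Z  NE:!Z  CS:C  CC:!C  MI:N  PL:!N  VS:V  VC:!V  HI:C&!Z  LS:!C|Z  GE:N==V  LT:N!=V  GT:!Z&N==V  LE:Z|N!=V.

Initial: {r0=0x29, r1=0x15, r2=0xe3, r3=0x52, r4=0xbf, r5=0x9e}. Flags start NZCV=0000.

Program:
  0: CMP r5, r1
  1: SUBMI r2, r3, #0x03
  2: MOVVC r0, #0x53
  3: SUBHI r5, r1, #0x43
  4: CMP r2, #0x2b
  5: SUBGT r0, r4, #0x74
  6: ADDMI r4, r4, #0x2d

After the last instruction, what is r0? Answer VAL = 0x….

VAL = 0x4b

[0] flags=1010 → (cmp)
[1] flags=1010 MI?T → r2=0x4f
[2] flags=1010 VC?T → r0=0x53
[3] flags=1010 HI?T → r5=0xd2
[4] flags=0010 → (cmp)
[5] flags=0010 GT?T → r0=0x4b
[6] flags=0010 MI?F → skip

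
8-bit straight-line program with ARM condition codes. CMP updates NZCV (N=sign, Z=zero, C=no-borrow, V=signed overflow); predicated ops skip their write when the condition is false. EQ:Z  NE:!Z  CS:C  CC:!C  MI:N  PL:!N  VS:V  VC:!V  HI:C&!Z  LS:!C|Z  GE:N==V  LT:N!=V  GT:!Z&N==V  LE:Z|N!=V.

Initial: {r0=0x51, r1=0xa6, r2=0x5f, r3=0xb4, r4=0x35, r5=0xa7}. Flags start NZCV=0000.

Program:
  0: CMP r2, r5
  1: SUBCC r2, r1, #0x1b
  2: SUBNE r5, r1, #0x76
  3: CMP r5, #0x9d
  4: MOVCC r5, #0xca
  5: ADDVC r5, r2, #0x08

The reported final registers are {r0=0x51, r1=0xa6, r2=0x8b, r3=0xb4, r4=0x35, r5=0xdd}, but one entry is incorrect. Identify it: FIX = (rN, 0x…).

FIX = (r5, 0xca)

[0] flags=1001 → (cmp)
[1] flags=1001 CC?T → r2=0x8b
[2] flags=1001 NE?T → r5=0x30
[3] flags=1001 → (cmp)
[4] flags=1001 CC?T → r5=0xca
[5] flags=1001 VC?F → skip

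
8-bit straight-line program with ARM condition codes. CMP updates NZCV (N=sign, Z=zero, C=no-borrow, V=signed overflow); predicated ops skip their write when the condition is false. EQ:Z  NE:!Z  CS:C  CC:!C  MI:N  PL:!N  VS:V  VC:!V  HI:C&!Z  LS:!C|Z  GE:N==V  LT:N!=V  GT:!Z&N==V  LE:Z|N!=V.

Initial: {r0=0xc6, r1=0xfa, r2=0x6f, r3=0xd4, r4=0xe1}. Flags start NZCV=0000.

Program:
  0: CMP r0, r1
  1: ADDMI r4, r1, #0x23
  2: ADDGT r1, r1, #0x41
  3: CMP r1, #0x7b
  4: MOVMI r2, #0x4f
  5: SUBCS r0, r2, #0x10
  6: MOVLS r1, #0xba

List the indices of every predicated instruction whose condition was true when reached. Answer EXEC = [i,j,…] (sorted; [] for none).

EXEC = [1,5]

[0] flags=1000 → (cmp)
[1] flags=1000 MI?T → r4=0x1d
[2] flags=1000 GT?F → skip
[3] flags=0011 → (cmp)
[4] flags=0011 MI?F → skip
[5] flags=0011 CS?T → r0=0x5f
[6] flags=0011 LS?F → skip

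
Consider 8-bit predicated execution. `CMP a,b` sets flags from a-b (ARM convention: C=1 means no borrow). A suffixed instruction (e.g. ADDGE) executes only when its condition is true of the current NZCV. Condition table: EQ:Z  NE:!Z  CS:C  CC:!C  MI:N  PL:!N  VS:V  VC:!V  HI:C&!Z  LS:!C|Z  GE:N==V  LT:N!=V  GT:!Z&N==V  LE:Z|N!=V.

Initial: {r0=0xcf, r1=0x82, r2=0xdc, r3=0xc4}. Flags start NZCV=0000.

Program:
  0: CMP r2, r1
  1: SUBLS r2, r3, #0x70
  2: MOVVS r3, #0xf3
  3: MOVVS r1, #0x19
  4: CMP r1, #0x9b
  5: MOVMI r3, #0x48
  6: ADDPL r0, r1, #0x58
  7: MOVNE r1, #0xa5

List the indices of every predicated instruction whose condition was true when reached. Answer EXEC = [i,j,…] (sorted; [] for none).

[0] flags=0010 → (cmp)
[1] flags=0010 LS?F → skip
[2] flags=0010 VS?F → skip
[3] flags=0010 VS?F → skip
[4] flags=1000 → (cmp)
[5] flags=1000 MI?T → r3=0x48
[6] flags=1000 PL?F → skip
[7] flags=1000 NE?T → r1=0xa5

EXEC = [5,7]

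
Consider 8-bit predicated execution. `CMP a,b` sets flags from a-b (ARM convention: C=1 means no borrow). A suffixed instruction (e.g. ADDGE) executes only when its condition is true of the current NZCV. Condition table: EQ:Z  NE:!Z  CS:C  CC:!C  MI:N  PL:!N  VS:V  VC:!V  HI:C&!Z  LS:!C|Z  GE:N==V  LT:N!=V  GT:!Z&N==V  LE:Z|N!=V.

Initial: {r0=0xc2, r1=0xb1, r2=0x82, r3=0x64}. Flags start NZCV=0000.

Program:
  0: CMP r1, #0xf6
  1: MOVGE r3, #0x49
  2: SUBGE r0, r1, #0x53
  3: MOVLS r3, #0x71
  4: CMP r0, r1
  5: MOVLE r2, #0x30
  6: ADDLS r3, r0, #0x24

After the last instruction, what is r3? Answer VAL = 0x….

[0] flags=1000 → (cmp)
[1] flags=1000 GE?F → skip
[2] flags=1000 GE?F → skip
[3] flags=1000 LS?T → r3=0x71
[4] flags=0010 → (cmp)
[5] flags=0010 LE?F → skip
[6] flags=0010 LS?F → skip

VAL = 0x71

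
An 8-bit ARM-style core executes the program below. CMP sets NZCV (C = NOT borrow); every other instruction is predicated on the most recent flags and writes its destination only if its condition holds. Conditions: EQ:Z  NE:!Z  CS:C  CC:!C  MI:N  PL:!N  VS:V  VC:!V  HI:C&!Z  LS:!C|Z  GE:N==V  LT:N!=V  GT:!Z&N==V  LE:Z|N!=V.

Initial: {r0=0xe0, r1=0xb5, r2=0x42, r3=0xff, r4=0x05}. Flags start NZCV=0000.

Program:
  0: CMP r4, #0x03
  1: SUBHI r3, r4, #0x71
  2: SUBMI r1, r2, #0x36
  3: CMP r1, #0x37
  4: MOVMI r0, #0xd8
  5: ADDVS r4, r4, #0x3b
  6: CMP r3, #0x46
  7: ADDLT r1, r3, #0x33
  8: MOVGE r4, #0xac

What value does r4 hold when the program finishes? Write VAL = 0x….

[0] flags=0010 → (cmp)
[1] flags=0010 HI?T → r3=0x94
[2] flags=0010 MI?F → skip
[3] flags=0011 → (cmp)
[4] flags=0011 MI?F → skip
[5] flags=0011 VS?T → r4=0x40
[6] flags=0011 → (cmp)
[7] flags=0011 LT?T → r1=0xc7
[8] flags=0011 GE?F → skip

VAL = 0x40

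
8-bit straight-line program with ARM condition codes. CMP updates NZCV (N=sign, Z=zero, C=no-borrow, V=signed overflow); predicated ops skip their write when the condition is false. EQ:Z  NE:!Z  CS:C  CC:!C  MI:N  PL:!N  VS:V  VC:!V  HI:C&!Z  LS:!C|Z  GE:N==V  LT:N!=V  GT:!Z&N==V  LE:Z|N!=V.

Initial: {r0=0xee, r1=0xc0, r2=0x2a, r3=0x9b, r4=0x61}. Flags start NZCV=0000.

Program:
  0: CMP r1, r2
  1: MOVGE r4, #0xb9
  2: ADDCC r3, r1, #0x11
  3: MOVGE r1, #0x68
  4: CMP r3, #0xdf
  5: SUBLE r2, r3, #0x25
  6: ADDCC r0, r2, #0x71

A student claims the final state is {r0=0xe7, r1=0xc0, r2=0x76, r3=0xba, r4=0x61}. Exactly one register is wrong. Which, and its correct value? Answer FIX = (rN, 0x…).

FIX = (r3, 0x9b)

0: ✓ CMP  NZCV=1010
1: · MOVGE
2: · ADDCC
3: · MOVGE
4: ✓ CMP  NZCV=1000
5: ✓ SUBLE  r2←0x76
6: ✓ ADDCC  r0←0xe7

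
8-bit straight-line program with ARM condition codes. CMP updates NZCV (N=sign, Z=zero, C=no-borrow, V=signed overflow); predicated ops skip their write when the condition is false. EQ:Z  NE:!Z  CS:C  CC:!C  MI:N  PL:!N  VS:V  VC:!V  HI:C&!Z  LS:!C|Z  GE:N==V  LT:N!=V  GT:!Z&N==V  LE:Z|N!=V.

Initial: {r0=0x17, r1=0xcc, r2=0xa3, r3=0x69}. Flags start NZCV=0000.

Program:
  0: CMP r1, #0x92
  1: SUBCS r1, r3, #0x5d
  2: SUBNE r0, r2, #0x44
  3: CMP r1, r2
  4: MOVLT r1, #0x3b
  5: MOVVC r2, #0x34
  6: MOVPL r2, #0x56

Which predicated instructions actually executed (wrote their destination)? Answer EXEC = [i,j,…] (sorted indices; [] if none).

EXEC = [1,2,5,6]

[0] flags=0010 → (cmp)
[1] flags=0010 CS?T → r1=0x0c
[2] flags=0010 NE?T → r0=0x5f
[3] flags=0000 → (cmp)
[4] flags=0000 LT?F → skip
[5] flags=0000 VC?T → r2=0x34
[6] flags=0000 PL?T → r2=0x56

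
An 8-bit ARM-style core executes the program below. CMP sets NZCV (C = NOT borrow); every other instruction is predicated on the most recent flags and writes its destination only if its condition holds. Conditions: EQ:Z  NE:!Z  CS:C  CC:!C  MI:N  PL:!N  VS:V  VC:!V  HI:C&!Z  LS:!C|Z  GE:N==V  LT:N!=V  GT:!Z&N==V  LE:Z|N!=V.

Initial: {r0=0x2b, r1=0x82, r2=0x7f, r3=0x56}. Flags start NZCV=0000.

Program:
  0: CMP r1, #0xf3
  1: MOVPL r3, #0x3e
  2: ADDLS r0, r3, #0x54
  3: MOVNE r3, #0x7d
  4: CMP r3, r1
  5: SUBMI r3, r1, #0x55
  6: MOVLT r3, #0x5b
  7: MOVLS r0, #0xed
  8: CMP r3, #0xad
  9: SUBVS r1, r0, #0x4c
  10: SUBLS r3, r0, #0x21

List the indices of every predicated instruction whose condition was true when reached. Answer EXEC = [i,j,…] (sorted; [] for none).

EXEC = [2,3,5,7,9,10]

[0] flags=1000 → (cmp)
[1] flags=1000 PL?F → skip
[2] flags=1000 LS?T → r0=0xaa
[3] flags=1000 NE?T → r3=0x7d
[4] flags=1001 → (cmp)
[5] flags=1001 MI?T → r3=0x2d
[6] flags=1001 LT?F → skip
[7] flags=1001 LS?T → r0=0xed
[8] flags=1001 → (cmp)
[9] flags=1001 VS?T → r1=0xa1
[10] flags=1001 LS?T → r3=0xcc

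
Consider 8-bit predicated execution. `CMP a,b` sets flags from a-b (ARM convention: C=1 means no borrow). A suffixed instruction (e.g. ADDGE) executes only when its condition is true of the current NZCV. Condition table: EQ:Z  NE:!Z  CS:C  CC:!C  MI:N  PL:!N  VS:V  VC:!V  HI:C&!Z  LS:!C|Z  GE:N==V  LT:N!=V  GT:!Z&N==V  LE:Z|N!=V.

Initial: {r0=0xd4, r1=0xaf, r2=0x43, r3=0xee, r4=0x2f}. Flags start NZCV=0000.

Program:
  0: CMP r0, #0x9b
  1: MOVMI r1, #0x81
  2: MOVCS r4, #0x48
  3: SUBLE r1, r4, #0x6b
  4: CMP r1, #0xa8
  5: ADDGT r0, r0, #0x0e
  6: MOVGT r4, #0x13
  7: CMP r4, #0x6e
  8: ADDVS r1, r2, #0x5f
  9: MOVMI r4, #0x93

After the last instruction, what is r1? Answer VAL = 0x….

VAL = 0xaf

0: ✓ CMP  NZCV=0010
1: · MOVMI
2: ✓ MOVCS  r4←0x48
3: · SUBLE
4: ✓ CMP  NZCV=0010
5: ✓ ADDGT  r0←0xe2
6: ✓ MOVGT  r4←0x13
7: ✓ CMP  NZCV=1000
8: · ADDVS
9: ✓ MOVMI  r4←0x93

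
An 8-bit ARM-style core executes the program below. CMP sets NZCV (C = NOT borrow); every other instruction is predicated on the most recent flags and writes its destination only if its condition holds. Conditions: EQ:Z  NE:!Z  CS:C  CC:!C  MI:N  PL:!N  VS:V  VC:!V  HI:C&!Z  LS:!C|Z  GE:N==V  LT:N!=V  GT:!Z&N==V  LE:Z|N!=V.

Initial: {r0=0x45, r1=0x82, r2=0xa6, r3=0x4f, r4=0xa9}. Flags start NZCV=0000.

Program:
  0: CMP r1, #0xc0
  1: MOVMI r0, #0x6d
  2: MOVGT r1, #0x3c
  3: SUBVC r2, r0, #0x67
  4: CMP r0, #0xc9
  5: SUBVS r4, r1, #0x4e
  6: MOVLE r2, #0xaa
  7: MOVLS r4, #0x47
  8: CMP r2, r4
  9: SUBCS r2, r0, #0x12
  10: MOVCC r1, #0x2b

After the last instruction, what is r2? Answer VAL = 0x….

VAL = 0x06

[0] flags=1000 → (cmp)
[1] flags=1000 MI?T → r0=0x6d
[2] flags=1000 GT?F → skip
[3] flags=1000 VC?T → r2=0x06
[4] flags=1001 → (cmp)
[5] flags=1001 VS?T → r4=0x34
[6] flags=1001 LE?F → skip
[7] flags=1001 LS?T → r4=0x47
[8] flags=1000 → (cmp)
[9] flags=1000 CS?F → skip
[10] flags=1000 CC?T → r1=0x2b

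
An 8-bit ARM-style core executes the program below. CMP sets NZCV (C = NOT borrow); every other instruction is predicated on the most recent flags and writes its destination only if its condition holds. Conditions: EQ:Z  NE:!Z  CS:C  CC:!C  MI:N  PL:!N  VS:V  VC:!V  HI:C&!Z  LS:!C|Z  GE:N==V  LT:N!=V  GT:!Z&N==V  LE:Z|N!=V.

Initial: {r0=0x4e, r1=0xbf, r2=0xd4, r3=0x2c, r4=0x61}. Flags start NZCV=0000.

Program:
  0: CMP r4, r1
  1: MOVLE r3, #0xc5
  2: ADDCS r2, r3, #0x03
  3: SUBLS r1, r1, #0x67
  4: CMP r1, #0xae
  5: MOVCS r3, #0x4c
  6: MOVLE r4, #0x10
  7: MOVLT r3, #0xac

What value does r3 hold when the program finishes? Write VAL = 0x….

VAL = 0x2c

[0] flags=1001 → (cmp)
[1] flags=1001 LE?F → skip
[2] flags=1001 CS?F → skip
[3] flags=1001 LS?T → r1=0x58
[4] flags=1001 → (cmp)
[5] flags=1001 CS?F → skip
[6] flags=1001 LE?F → skip
[7] flags=1001 LT?F → skip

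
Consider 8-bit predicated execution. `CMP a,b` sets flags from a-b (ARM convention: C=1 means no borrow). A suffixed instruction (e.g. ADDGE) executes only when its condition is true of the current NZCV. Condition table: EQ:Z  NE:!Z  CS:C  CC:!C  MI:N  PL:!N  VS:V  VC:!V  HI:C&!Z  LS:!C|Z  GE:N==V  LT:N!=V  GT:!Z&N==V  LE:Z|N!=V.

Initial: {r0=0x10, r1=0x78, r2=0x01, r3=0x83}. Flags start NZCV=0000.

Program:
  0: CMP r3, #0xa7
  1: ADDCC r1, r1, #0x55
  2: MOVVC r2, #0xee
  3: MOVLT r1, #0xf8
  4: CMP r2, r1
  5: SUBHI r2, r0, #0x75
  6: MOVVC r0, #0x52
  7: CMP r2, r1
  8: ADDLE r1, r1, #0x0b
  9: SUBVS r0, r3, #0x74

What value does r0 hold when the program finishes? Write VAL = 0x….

0: ✓ CMP  NZCV=1000
1: ✓ ADDCC  r1←0xcd
2: ✓ MOVVC  r2←0xee
3: ✓ MOVLT  r1←0xf8
4: ✓ CMP  NZCV=1000
5: · SUBHI
6: ✓ MOVVC  r0←0x52
7: ✓ CMP  NZCV=1000
8: ✓ ADDLE  r1←0x03
9: · SUBVS

VAL = 0x52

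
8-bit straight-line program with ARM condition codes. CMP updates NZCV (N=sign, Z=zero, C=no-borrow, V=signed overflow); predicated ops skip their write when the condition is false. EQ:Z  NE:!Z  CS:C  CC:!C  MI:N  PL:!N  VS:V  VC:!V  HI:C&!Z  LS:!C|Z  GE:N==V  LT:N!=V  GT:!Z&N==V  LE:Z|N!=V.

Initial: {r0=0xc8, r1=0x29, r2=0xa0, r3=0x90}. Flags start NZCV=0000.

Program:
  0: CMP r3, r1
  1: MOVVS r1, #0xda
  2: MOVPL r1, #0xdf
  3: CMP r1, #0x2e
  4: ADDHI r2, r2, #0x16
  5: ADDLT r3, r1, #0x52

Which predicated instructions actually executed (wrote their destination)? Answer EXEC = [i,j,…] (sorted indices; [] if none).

EXEC = [1,2,4,5]

0: ✓ CMP  NZCV=0011
1: ✓ MOVVS  r1←0xda
2: ✓ MOVPL  r1←0xdf
3: ✓ CMP  NZCV=1010
4: ✓ ADDHI  r2←0xb6
5: ✓ ADDLT  r3←0x31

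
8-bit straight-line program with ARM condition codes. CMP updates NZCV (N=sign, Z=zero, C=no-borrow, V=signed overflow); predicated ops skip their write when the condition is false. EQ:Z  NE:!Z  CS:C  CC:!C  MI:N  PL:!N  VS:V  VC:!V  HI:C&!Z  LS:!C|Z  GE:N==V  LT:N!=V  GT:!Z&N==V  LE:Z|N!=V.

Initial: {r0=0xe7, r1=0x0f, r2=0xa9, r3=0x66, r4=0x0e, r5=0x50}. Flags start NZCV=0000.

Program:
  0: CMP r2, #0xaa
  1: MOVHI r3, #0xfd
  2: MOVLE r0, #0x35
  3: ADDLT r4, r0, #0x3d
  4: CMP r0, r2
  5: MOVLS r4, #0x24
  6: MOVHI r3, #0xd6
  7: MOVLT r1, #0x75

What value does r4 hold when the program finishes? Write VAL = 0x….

[0] flags=1000 → (cmp)
[1] flags=1000 HI?F → skip
[2] flags=1000 LE?T → r0=0x35
[3] flags=1000 LT?T → r4=0x72
[4] flags=1001 → (cmp)
[5] flags=1001 LS?T → r4=0x24
[6] flags=1001 HI?F → skip
[7] flags=1001 LT?F → skip

VAL = 0x24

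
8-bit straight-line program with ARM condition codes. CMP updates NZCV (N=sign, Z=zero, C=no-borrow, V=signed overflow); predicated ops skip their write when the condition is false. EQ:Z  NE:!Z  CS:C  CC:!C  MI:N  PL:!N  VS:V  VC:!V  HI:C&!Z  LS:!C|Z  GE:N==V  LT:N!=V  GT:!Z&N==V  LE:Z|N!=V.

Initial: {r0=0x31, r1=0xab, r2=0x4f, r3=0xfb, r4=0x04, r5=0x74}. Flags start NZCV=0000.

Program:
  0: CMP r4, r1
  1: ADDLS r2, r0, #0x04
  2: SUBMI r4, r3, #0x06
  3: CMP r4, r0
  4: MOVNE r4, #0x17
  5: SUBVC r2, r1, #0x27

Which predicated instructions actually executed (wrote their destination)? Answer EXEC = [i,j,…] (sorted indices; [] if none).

EXEC = [1,4,5]

0: ✓ CMP  NZCV=0000
1: ✓ ADDLS  r2←0x35
2: · SUBMI
3: ✓ CMP  NZCV=1000
4: ✓ MOVNE  r4←0x17
5: ✓ SUBVC  r2←0x84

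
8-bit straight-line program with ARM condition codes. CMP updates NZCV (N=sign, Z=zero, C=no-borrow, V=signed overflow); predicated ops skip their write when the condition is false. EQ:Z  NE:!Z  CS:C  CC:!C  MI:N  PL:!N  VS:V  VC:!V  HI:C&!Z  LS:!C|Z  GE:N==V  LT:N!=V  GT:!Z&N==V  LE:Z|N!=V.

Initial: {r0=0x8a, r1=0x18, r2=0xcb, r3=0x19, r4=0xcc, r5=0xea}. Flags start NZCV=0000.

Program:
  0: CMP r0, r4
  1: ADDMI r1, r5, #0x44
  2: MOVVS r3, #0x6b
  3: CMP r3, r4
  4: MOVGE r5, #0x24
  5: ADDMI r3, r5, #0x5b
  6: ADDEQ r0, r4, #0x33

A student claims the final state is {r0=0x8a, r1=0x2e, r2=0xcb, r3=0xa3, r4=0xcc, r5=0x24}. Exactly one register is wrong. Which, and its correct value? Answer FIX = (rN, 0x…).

0: ✓ CMP  NZCV=1000
1: ✓ ADDMI  r1←0x2e
2: · MOVVS
3: ✓ CMP  NZCV=0000
4: ✓ MOVGE  r5←0x24
5: · ADDMI
6: · ADDEQ

FIX = (r3, 0x19)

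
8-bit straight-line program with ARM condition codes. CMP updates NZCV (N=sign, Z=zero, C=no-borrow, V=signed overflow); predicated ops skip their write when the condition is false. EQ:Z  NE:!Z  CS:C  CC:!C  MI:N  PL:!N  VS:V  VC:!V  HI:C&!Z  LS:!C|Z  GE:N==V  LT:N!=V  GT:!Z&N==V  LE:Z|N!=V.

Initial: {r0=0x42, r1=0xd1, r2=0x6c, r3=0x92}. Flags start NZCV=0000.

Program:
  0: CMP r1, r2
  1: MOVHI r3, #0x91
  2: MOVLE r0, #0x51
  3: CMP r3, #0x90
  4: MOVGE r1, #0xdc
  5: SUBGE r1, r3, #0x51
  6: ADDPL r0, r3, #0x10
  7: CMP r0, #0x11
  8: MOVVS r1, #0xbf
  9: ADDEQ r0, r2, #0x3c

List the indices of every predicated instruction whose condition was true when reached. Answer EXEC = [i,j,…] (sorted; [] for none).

EXEC = [1,2,4,5,6]

0: ✓ CMP  NZCV=0011
1: ✓ MOVHI  r3←0x91
2: ✓ MOVLE  r0←0x51
3: ✓ CMP  NZCV=0010
4: ✓ MOVGE  r1←0xdc
5: ✓ SUBGE  r1←0x40
6: ✓ ADDPL  r0←0xa1
7: ✓ CMP  NZCV=1010
8: · MOVVS
9: · ADDEQ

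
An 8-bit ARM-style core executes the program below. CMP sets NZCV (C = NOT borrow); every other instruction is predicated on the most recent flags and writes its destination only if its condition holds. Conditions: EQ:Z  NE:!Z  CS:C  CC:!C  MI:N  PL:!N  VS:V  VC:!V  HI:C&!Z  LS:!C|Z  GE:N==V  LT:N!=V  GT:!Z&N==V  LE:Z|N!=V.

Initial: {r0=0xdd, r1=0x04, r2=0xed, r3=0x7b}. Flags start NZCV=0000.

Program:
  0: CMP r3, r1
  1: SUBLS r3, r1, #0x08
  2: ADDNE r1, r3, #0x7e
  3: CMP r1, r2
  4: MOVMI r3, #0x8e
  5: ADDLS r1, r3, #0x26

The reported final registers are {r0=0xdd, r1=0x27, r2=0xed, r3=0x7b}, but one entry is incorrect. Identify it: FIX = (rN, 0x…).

FIX = (r1, 0xf9)

[0] flags=0010 → (cmp)
[1] flags=0010 LS?F → skip
[2] flags=0010 NE?T → r1=0xf9
[3] flags=0010 → (cmp)
[4] flags=0010 MI?F → skip
[5] flags=0010 LS?F → skip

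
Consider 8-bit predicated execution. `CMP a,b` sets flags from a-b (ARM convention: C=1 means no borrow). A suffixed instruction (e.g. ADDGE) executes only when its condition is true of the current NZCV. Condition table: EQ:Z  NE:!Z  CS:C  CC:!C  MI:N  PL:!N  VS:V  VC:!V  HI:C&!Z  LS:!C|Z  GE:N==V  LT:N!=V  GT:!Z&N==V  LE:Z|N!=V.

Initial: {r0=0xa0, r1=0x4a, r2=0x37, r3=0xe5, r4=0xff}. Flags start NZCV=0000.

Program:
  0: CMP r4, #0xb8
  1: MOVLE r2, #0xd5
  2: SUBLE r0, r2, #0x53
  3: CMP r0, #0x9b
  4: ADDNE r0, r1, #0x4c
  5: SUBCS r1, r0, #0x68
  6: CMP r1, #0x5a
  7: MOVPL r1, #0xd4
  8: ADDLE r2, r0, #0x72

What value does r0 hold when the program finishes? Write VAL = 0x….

VAL = 0x96

0: ✓ CMP  NZCV=0010
1: · MOVLE
2: · SUBLE
3: ✓ CMP  NZCV=0010
4: ✓ ADDNE  r0←0x96
5: ✓ SUBCS  r1←0x2e
6: ✓ CMP  NZCV=1000
7: · MOVPL
8: ✓ ADDLE  r2←0x08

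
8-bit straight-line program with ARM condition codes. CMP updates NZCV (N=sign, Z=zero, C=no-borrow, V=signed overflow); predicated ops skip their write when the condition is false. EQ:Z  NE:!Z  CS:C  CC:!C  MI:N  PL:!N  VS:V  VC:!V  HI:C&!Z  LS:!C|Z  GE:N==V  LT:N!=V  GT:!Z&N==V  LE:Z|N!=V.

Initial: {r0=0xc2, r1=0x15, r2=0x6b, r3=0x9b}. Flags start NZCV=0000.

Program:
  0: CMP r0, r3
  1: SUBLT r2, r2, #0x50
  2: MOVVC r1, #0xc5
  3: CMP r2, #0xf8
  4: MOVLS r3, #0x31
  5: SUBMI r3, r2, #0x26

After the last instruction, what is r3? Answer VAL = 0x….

VAL = 0x31

0: ✓ CMP  NZCV=0010
1: · SUBLT
2: ✓ MOVVC  r1←0xc5
3: ✓ CMP  NZCV=0000
4: ✓ MOVLS  r3←0x31
5: · SUBMI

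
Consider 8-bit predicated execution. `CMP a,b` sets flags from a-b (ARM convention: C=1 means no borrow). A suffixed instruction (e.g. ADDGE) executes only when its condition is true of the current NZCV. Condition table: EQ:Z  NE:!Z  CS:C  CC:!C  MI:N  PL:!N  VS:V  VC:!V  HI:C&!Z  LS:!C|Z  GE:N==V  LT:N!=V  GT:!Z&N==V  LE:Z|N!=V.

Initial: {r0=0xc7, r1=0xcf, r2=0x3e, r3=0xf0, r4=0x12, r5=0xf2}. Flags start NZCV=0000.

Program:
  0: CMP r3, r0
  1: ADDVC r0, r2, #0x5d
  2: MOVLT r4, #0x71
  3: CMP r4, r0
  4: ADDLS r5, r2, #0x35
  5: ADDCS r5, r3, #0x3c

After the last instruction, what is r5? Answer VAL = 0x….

[0] flags=0010 → (cmp)
[1] flags=0010 VC?T → r0=0x9b
[2] flags=0010 LT?F → skip
[3] flags=0000 → (cmp)
[4] flags=0000 LS?T → r5=0x73
[5] flags=0000 CS?F → skip

VAL = 0x73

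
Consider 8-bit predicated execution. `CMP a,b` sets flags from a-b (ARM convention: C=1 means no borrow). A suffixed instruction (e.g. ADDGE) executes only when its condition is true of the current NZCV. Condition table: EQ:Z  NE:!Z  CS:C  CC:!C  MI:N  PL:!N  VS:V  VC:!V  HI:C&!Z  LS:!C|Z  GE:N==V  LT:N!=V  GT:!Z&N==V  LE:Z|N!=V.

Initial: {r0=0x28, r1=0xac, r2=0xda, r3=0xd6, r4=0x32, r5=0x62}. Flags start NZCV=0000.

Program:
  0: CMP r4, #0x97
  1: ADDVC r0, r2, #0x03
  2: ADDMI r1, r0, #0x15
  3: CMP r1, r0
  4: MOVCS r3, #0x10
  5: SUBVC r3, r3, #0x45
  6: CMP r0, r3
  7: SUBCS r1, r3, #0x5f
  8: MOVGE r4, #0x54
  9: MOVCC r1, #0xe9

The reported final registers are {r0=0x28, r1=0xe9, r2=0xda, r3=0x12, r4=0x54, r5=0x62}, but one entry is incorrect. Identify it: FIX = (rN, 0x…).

[0] flags=1001 → (cmp)
[1] flags=1001 VC?F → skip
[2] flags=1001 MI?T → r1=0x3d
[3] flags=0010 → (cmp)
[4] flags=0010 CS?T → r3=0x10
[5] flags=0010 VC?T → r3=0xcb
[6] flags=0000 → (cmp)
[7] flags=0000 CS?F → skip
[8] flags=0000 GE?T → r4=0x54
[9] flags=0000 CC?T → r1=0xe9

FIX = (r3, 0xcb)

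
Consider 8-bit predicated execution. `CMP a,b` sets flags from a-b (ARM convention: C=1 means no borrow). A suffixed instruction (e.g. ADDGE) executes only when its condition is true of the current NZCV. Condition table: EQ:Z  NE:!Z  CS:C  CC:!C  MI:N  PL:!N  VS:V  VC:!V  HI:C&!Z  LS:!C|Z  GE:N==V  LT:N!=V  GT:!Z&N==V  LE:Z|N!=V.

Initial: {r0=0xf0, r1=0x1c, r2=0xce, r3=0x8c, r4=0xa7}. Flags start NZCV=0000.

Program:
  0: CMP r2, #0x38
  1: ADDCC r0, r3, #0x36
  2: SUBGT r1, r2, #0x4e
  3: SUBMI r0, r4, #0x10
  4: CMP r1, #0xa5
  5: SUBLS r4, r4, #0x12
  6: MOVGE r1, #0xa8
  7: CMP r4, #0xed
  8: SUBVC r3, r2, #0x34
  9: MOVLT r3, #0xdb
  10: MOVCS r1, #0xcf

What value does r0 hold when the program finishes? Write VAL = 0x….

VAL = 0x97

[0] flags=1010 → (cmp)
[1] flags=1010 CC?F → skip
[2] flags=1010 GT?F → skip
[3] flags=1010 MI?T → r0=0x97
[4] flags=0000 → (cmp)
[5] flags=0000 LS?T → r4=0x95
[6] flags=0000 GE?T → r1=0xa8
[7] flags=1000 → (cmp)
[8] flags=1000 VC?T → r3=0x9a
[9] flags=1000 LT?T → r3=0xdb
[10] flags=1000 CS?F → skip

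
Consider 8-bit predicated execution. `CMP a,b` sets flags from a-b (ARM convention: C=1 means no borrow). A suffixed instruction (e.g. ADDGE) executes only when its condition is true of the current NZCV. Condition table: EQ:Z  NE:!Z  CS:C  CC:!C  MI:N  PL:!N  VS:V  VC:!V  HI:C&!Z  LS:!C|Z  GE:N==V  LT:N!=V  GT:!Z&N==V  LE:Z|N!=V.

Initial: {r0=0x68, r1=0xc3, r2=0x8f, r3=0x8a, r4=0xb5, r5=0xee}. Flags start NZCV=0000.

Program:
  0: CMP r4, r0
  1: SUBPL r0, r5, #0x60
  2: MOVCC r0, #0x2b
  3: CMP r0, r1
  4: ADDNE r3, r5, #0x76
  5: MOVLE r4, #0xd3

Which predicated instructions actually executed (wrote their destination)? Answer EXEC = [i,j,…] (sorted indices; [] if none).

EXEC = [1,4,5]

[0] flags=0011 → (cmp)
[1] flags=0011 PL?T → r0=0x8e
[2] flags=0011 CC?F → skip
[3] flags=1000 → (cmp)
[4] flags=1000 NE?T → r3=0x64
[5] flags=1000 LE?T → r4=0xd3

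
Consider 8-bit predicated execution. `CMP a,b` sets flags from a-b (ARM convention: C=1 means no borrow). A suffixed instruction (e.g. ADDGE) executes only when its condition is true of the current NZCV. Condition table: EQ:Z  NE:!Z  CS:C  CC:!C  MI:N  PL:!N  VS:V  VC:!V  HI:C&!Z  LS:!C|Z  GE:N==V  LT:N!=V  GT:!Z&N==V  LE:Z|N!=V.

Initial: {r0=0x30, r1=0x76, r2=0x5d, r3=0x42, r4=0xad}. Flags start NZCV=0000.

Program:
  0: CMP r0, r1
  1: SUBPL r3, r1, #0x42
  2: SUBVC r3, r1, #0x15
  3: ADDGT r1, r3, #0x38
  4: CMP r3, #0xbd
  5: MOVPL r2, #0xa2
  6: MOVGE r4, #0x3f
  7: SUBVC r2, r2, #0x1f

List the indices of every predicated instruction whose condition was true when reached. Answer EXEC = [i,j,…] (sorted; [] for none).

EXEC = [2,6]

[0] flags=1000 → (cmp)
[1] flags=1000 PL?F → skip
[2] flags=1000 VC?T → r3=0x61
[3] flags=1000 GT?F → skip
[4] flags=1001 → (cmp)
[5] flags=1001 PL?F → skip
[6] flags=1001 GE?T → r4=0x3f
[7] flags=1001 VC?F → skip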